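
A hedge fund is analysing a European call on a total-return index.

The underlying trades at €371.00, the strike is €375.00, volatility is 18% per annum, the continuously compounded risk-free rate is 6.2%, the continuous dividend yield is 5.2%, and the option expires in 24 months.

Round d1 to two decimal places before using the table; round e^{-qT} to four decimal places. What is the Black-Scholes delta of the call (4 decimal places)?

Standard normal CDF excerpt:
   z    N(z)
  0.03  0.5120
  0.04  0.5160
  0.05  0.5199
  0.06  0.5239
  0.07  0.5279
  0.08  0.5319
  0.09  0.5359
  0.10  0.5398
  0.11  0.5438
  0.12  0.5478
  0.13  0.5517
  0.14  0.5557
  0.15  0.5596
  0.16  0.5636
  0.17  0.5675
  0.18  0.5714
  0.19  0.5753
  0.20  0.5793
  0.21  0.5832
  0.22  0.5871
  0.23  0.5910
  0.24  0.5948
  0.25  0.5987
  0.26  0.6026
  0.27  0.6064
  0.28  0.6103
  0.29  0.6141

T = 2;  σ√T = 0.2546
d₁ = [ln(371/375) + (0.062 − 0.052 + 0.18²/2)·2] / 0.2546 = [-0.0107 + 0.0524] / 0.2546 = 0.1637 ≈ 0.16
N(d₁) = N(0.16) = 0.5636
Δ_call = exp(−qT)·N(d₁) = 0.9012·0.5636 = 0.5079

0.5079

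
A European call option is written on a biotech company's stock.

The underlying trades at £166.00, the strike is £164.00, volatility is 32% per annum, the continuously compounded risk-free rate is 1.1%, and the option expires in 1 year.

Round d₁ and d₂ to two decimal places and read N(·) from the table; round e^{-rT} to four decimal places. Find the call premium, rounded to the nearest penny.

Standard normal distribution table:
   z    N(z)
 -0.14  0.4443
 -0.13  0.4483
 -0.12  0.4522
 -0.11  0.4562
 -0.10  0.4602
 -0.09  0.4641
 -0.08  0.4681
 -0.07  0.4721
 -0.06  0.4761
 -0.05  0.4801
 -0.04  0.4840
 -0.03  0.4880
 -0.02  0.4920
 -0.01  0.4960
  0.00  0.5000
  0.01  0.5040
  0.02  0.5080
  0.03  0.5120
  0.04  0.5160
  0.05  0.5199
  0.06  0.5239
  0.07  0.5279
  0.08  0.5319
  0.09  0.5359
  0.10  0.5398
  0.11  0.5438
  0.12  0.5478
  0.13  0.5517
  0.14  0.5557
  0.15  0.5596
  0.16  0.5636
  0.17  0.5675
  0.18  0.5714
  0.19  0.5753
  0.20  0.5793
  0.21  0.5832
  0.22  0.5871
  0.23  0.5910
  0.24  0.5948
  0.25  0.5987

T = 1;  σ√T = 0.3200
d₁ = [ln(166/164) + (0.011 + ½·0.32²)·1] / (σ√T) = (0.0121 + 0.0622) / 0.3200 = 0.2323 which rounds to 0.23
d₂ = 0.2323 − 0.3200 = -0.0877 which rounds to -0.09
exp(−rT) = exp(−0.011·1) = 0.9891
N(d₁) = N(0.23) = 0.5910;  N(d₂) = N(-0.09) = 0.4641
C = 166·0.5910 − 164·0.9891·0.4641 = 98.1060 − 75.2828 = 22.8232

£22.82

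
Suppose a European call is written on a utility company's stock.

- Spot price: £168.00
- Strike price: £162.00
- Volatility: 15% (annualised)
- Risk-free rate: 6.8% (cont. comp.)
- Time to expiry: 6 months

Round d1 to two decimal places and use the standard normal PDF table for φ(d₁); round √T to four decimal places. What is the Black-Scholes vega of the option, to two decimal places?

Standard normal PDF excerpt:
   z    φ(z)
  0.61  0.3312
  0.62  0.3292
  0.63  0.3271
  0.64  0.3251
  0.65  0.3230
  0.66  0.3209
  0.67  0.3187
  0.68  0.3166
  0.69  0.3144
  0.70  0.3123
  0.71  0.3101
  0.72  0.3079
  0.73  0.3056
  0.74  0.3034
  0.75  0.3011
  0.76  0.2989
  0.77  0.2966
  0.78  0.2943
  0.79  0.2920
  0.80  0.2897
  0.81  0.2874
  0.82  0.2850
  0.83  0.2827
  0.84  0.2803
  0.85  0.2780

σ√T = 0.15 × 0.7071 = 0.1061
d₁ = [ln(168/162) + (0.068 + ½·0.15²)·0.5] / (σ√T) = (0.0364 + 0.0396) / 0.1061 = 0.7165 → 0.72
√T = √0.5 = 0.7071
φ(d₁) = φ(0.72) = 0.3079
vega = S·φ(d₁)·√T = 168·0.3079·0.7071 = 36.5763

36.58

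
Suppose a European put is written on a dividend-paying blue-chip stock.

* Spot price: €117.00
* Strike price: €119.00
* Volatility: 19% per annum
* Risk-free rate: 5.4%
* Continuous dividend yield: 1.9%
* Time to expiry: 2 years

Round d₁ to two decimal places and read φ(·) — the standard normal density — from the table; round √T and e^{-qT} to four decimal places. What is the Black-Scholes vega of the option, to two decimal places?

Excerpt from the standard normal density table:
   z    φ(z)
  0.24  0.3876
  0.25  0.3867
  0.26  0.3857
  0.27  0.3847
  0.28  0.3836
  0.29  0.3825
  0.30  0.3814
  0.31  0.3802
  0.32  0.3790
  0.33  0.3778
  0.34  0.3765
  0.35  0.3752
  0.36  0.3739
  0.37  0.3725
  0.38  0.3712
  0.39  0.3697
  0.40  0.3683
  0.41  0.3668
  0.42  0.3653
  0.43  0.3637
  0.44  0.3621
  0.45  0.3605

60.18

σ√T = 0.19·√2 = 0.2687
d₁ = [ln(117/119) + (0.054 − 0.019 + ½·0.19²)·2] / (σ√T) = (-0.0169 + 0.1061) / 0.2687 = 0.3318 which rounds to 0.33
√T = √2 = 1.4142
φ(d₁) = φ(0.33) = 0.3778
e^(−qT) = e^(−0.019·2) = 0.9627
vega = S·e^(−qT)·φ(d₁)·√T = 117·0.9627·0.3778·1.4142 = 60.1796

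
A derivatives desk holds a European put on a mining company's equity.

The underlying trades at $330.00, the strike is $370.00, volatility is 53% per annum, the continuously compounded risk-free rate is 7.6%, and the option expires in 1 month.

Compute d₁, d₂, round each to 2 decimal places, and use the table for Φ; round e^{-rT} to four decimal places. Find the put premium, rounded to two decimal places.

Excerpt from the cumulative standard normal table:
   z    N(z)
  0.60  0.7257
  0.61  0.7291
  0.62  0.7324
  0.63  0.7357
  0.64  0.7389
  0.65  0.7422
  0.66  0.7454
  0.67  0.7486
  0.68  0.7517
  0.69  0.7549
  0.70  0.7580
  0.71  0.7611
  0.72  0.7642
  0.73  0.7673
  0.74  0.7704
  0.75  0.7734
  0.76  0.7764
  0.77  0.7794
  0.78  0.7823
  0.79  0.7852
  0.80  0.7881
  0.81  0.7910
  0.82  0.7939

T = 0.08333;  σ√T = 0.1530
d₁ = [ln(330/370) + (0.076 + 0.53²/2)·0.08333] / 0.1530 = [-0.1144 + 0.0180] / 0.1530 = -0.6299 which rounds to -0.63
d₂ = d₁ − σ√T = -0.6299 − 0.1530 = -0.7829 which rounds to -0.78
exp(−rT) = exp(−0.076·0.08333) = 0.9937
N(−d₂) = N(0.78) = 0.7823;  N(−d₁) = N(0.63) = 0.7357
P = 370·0.9937·0.7823 − 330·0.7357 = 287.6275 − 242.7810 = 44.8465

$44.85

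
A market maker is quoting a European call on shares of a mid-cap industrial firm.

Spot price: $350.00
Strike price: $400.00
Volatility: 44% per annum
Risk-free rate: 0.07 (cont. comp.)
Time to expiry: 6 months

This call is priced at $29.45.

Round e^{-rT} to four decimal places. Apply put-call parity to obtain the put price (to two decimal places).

$65.69

e^(−rT) = e^(−0.07·0.5) = 0.9656
Put-call parity: C − P = S − K·e^(−rT) = 350 − 400·0.9656 = 350 − 386.2400 = -36.2400
P = C − (C − P) = 29.45 − (-36.2400) = 65.6900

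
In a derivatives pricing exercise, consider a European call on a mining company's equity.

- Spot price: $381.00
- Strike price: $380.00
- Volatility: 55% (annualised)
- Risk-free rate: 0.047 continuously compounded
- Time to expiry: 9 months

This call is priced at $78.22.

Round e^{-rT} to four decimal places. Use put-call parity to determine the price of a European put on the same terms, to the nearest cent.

$64.07

e^(−rT) = e^(−0.047·0.75) = 0.9654
Put-call parity: C − P = S − K·e^(−rT) = 381 − 380·0.9654 = 381 − 366.8520 = 14.1480
P = C − (C − P) = 78.22 − (14.1480) = 64.0720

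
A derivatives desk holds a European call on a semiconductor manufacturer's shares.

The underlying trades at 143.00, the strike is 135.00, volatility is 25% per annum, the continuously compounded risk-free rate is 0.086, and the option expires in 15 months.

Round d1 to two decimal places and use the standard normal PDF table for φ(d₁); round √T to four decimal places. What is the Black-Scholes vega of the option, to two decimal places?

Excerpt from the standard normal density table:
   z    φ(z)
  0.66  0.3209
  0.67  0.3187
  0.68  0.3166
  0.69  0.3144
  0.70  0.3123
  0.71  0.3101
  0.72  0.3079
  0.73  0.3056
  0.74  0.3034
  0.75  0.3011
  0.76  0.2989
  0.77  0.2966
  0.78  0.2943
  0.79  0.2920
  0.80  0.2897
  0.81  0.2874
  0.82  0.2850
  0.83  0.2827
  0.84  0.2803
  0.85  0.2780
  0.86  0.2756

T = 1.25;  σ√T = 0.2795
d₁ = [ln(143/135) + (0.086 + ½·0.25²)·1.25] / (σ√T) = (0.0576 + 0.1466) / 0.2795 = 0.7303 → 0.73
√T = √1.25 = 1.1180
φ(d₁) = φ(0.73) = 0.3056
vega = S·φ(d₁)·√T = 143·0.3056·1.1180 = 48.8575

48.86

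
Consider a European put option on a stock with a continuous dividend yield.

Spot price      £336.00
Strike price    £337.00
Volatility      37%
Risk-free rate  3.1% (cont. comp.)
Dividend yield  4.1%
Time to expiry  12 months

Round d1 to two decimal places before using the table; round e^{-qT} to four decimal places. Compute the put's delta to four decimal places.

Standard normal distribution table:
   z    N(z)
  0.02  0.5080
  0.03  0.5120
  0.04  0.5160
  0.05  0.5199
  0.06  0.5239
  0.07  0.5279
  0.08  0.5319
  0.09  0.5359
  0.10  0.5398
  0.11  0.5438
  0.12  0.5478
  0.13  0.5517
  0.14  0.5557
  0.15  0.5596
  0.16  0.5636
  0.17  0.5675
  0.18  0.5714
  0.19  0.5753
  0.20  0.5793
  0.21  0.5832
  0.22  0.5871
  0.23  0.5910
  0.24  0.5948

σ√T = 0.37·√1 = 0.3700
d₁ = [ln(336/337) + (0.031 − 0.041 + 0.37²/2)·1] / 0.3700 = [-0.0030 + 0.0584] / 0.3700 = 0.1499 ⇒ 0.15
N(d₁) = N(0.15) = 0.5596
Δ_put = exp(−qT)·(N(d₁) − 1) = 0.9598·(0.5596 − 1) = -0.4227

-0.4227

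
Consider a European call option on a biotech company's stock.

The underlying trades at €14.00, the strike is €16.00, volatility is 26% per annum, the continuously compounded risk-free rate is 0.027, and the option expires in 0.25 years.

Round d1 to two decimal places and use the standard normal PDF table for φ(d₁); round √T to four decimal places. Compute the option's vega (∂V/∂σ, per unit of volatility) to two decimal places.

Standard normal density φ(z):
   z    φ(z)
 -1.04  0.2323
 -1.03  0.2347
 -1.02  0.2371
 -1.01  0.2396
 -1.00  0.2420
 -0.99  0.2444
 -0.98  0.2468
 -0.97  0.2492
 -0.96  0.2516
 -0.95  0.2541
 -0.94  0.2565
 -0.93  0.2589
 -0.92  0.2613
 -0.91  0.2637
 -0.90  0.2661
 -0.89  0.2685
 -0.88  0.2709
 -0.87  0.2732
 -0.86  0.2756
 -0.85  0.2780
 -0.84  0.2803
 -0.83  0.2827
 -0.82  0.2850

1.85

σ√T = 0.26·√0.25 = 0.1300
ln(S/K) + (r + σ²/2)T = ln(14/16) + (0.027 + 0.26²/2)·0.25 = -0.1335 + 0.0152 = -0.1183
d₁ = -0.1183 / 0.1300 = -0.9102 ⇒ -0.91
√T = √0.25 = 0.5000
φ(d₁) = φ(-0.91) = 0.2637
vega = S·φ(d₁)·√T = 14·0.2637·0.5000 = 1.8459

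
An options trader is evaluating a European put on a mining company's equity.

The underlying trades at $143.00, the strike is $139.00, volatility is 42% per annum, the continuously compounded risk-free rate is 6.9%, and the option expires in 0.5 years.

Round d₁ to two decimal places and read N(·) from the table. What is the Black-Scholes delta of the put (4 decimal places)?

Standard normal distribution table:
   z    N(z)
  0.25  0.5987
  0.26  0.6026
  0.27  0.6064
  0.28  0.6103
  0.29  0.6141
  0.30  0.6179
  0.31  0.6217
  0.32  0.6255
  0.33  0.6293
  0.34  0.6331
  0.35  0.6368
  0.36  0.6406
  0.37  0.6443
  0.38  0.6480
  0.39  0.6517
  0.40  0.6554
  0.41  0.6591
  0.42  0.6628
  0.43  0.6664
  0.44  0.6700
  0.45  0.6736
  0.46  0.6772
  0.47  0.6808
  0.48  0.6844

σ√T = 0.42 × 0.7071 = 0.2970
d₁ = [ln(143/139) + (0.069 + 0.42²/2)·0.5] / 0.2970 = [0.0284 + 0.0786] / 0.2970 = 0.3602 ≈ 0.36
N(d₁) = N(0.36) = 0.6406
Δ_put = N(d₁) − 1 = 0.6406 − 1 = -0.3594

-0.3594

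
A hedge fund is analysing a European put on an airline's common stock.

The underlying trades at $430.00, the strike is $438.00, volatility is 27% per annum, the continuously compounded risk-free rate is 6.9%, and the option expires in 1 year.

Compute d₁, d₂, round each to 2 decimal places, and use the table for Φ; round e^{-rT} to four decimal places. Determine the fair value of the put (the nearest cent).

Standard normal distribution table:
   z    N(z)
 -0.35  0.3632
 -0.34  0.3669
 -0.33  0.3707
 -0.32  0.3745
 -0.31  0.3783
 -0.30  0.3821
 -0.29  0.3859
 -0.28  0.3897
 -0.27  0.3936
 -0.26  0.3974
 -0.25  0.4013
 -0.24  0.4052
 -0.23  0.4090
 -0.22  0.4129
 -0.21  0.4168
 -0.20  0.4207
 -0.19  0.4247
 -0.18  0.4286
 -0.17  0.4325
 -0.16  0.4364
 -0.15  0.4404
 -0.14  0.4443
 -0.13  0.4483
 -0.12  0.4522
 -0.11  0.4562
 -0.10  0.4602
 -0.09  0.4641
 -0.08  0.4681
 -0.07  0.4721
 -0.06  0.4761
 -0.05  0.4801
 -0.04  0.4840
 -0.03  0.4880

T = 1;  σ√T = 0.2700
ln(S/K) + (r + σ²/2)T = ln(430/438) + (0.069 + 0.27²/2)·1 = -0.0184 + 0.1055 = 0.0870
d₁ = 0.0870 / 0.2700 = 0.3223 → 0.32
d₂ = d₁ − σ√T = 0.3223 − 0.2700 = 0.0523 → 0.05
exp(−rT) = exp(−0.069·1) = 0.9333
N(−d₂) = N(-0.05) = 0.4801;  N(−d₁) = N(-0.32) = 0.3745
P = 438·0.9333·0.4801 − 430·0.3745 = 196.2579 − 161.0350 = 35.2229

$35.22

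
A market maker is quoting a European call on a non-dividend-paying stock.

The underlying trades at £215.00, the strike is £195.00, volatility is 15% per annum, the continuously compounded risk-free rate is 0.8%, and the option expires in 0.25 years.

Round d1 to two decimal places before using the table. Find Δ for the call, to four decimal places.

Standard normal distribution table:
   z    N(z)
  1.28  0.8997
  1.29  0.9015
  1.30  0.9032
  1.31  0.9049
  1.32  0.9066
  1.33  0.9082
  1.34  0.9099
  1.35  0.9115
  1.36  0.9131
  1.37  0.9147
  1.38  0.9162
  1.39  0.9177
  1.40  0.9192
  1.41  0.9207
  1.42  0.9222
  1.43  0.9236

T = 0.25;  σ√T = 0.0750
d₁ = [ln(215/195) + (0.008 + 0.15²/2)·0.25] / 0.0750 = [0.0976 + 0.0048] / 0.0750 = 1.3660 ⇒ 1.37
N(d₁) = N(1.37) = 0.9147
Δ_call = N(d₁) = 0.9147

0.9147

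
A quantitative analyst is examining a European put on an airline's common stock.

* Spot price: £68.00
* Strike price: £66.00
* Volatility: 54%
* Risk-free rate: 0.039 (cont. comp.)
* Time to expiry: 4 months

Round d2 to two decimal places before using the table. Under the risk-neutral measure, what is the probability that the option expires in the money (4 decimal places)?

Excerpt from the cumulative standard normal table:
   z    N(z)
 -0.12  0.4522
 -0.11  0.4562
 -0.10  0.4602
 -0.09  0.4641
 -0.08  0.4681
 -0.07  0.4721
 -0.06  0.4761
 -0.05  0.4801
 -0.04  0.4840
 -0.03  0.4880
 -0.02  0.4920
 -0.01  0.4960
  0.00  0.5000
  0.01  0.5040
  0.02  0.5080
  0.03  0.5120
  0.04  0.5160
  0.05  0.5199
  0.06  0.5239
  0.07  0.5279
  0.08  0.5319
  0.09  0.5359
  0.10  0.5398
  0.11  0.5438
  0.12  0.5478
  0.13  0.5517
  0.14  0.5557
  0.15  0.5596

0.5080

T = 0.3333;  σ√T = 0.3118
d₁ = [ln(68/66) + (0.039 + 0.54²/2)·0.3333] / 0.3118 = [0.0299 + 0.0616] / 0.3118 = 0.2933 ≈ 0.29
d₂ = d₁ − σ√T = 0.2933 − 0.3118 = -0.0184 ≈ -0.02
Pr(exercise) under Q = N(−d₂) = N(0.02) = 0.5080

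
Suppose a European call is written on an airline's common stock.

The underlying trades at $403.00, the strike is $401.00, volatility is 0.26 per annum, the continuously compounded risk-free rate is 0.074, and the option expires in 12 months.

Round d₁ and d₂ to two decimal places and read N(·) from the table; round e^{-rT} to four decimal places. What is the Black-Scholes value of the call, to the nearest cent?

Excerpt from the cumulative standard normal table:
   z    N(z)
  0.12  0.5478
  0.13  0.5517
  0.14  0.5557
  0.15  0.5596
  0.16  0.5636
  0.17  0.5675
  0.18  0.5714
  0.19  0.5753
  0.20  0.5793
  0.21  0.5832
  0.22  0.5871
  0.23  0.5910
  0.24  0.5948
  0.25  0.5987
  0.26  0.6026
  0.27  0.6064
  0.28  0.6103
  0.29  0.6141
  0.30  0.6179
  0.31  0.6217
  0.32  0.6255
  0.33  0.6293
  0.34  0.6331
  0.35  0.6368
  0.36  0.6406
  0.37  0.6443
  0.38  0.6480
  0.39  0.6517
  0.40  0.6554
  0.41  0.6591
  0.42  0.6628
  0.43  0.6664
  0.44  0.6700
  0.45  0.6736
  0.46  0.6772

$57.22

σ√T = 0.26 × 1.0000 = 0.2600
d₁ = [ln(403/401) + (0.074 + ½·0.26²)·1] / (σ√T) = (0.0050 + 0.1078) / 0.2600 = 0.4338 ⇒ 0.43
d₂ = 0.4338 − 0.2600 = 0.1738 ⇒ 0.17
e^(−rT) = e^(−0.074·1) = 0.9287
N(d₁) = N(0.43) = 0.6664;  N(d₂) = N(0.17) = 0.5675
C = 403·0.6664 − 401·0.9287·0.5675 = 268.5592 − 211.3419 = 57.2173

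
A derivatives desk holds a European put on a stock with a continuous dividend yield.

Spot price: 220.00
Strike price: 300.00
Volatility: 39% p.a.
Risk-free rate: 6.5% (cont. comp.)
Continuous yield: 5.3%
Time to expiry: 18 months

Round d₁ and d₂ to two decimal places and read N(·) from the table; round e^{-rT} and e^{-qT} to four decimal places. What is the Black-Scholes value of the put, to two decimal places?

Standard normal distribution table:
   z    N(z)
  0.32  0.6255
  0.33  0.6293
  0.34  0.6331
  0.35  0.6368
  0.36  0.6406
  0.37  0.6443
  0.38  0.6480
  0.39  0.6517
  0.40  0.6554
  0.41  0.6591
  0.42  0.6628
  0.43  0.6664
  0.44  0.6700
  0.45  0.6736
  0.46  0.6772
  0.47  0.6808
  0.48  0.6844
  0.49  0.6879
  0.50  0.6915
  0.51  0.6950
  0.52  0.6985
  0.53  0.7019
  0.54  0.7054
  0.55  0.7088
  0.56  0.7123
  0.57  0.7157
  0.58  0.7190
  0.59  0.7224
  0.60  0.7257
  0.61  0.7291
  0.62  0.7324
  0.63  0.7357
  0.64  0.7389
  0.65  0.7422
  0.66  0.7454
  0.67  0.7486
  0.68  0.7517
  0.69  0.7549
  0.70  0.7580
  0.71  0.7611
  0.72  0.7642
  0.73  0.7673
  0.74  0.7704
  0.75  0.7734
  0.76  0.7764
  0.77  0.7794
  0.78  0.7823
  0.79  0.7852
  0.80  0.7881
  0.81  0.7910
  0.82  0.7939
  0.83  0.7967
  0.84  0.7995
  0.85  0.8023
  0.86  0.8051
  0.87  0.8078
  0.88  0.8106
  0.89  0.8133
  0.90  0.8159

87.41

σ√T = 0.39·√1.5 = 0.4777
d₁ = [ln(220/300) + (0.065 − 0.053 + 0.39²/2)·1.5] / 0.4777 = [-0.3102 + 0.1321] / 0.4777 = -0.3728 ⇒ -0.37
d₂ = d₁ − σ√T = -0.3728 − 0.4777 = -0.8505 ⇒ -0.85
exp(−qT) = exp(−0.053·1.5) = 0.9236;  exp(−rT) = exp(−0.065·1.5) = 0.9071
P = 300·0.9071·N(0.85) − 220·0.9236·N(0.37) = 300·0.9071·0.8023 − 220·0.9236·0.6443 = 218.3299 − 130.9166 = 87.4133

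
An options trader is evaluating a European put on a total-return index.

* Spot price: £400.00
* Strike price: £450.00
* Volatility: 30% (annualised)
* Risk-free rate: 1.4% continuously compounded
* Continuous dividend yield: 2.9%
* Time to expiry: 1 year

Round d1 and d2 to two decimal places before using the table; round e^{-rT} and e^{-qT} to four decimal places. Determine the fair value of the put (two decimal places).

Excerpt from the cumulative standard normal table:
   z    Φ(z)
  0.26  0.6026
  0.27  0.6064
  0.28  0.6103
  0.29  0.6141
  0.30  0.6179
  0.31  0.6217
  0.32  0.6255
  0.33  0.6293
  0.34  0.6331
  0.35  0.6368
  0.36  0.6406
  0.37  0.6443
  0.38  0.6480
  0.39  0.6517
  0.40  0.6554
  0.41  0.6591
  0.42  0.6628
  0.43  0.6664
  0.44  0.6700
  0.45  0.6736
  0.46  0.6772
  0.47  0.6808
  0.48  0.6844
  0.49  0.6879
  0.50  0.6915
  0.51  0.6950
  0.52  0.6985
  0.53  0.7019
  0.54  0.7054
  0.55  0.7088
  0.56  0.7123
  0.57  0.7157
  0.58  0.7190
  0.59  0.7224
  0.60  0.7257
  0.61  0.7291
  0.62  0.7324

£81.95

σ√T = 0.3·√1 = 0.3000
d₁ = [ln(400/450) + (0.014 − 0.029 + 0.3²/2)·1] / 0.3000 = [-0.1178 + 0.0300] / 0.3000 = -0.2926 → -0.29
d₂ = d₁ − σ√T = -0.2926 − 0.3000 = -0.5926 → -0.59
exp(−qT) = exp(−0.029·1) = 0.9714;  exp(−rT) = exp(−0.014·1) = 0.9861
P = 450·0.9861·N(0.59) − 400·0.9714·N(0.29) = 450·0.9861·0.7224 − 400·0.9714·0.6141 = 320.5614 − 238.6147 = 81.9467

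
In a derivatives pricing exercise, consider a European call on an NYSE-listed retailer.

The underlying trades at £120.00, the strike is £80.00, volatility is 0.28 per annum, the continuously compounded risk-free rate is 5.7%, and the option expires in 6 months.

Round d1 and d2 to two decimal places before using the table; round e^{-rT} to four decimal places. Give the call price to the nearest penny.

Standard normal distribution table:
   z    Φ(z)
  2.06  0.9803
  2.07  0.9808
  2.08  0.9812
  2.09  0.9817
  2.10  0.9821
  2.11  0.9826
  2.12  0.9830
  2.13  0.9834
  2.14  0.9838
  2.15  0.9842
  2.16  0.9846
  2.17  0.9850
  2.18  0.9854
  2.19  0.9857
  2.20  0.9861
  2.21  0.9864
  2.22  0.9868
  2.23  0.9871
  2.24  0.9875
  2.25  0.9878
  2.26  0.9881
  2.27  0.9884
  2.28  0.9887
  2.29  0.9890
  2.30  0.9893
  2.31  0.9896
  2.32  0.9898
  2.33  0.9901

£42.35

σ√T = 0.28 × 0.7071 = 0.1980
d₁ = [ln(120/80) + (0.057 + ½·0.28²)·0.5] / (σ√T) = (0.4055 + 0.0481) / 0.1980 = 2.2908 → 2.29
d₂ = 2.2908 − 0.1980 = 2.0929 → 2.09
e^(−rT) = e^(−0.057·0.5) = 0.9719
C = 120·N(2.29) − 80·0.9719·N(2.09) = 120·0.9890 − 80·0.9719·0.9817 = 118.6800 − 76.3291 = 42.3509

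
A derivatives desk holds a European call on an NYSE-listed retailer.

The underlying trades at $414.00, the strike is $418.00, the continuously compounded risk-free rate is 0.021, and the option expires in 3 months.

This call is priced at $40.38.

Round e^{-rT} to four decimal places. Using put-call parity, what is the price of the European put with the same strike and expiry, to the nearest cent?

e^(−rT) = e^(−0.021·0.25) = 0.9948
Put-call parity: C − P = S − K·e^(−rT) = 414 − 418·0.9948 = 414 − 415.8264 = -1.8264
P = C − (C − P) = 40.38 − (-1.8264) = 42.2064

$42.21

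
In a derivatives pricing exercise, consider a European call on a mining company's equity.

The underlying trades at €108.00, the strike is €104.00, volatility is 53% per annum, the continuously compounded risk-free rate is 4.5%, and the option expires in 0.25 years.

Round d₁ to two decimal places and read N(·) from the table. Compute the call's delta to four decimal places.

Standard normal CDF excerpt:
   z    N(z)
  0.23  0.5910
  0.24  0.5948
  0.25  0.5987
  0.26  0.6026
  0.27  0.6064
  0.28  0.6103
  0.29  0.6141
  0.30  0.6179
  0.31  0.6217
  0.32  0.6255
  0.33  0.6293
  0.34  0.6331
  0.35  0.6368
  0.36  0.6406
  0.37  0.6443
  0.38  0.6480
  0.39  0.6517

0.6255

σ√T = 0.53 × 0.5000 = 0.2650
d₁ = [ln(108/104) + (0.045 + ½·0.53²)·0.25] / (σ√T) = (0.0377 + 0.0464) / 0.2650 = 0.3174 ≈ 0.32
N(d₁) = N(0.32) = 0.6255
Δ_call = N(d₁) = 0.6255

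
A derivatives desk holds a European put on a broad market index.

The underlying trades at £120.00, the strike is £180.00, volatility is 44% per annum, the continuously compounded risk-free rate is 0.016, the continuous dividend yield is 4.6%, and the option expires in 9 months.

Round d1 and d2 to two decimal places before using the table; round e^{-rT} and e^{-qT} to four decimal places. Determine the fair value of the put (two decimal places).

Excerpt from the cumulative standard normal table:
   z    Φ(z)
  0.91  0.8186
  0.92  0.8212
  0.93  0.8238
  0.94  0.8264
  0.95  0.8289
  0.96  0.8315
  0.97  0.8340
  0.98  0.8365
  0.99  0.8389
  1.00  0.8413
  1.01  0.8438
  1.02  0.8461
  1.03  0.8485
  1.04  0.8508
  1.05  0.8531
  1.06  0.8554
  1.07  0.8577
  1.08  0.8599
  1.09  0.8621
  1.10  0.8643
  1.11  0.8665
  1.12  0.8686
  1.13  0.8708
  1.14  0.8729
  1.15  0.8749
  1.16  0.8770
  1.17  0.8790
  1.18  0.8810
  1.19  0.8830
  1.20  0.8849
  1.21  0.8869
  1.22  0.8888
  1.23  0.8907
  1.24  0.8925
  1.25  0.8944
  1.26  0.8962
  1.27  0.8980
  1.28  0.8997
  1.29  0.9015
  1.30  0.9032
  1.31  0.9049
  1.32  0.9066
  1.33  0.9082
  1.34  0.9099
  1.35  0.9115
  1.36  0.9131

T = 0.75;  σ√T = 0.3811
ln(S/K) + (r − q + σ²/2)T = ln(120/180) + (0.016 − 0.046 + 0.44²/2)·0.75 = -0.4055 + 0.0501 = -0.3554
d₁ = -0.3554 / 0.3811 = -0.9326 ≈ -0.93
d₂ = d₁ − σ√T = -0.9326 − 0.3811 = -1.3136 ≈ -1.31
exp(−qT) = exp(−0.046·0.75) = 0.9661;  exp(−rT) = exp(−0.016·0.75) = 0.9881
N(−d₂) = N(1.31) = 0.9049;  N(−d₁) = N(0.93) = 0.8238
P = 180·0.9881·0.9049 − 120·0.9661·0.8238 = 160.9437 − 95.5048 = 65.4389

£65.44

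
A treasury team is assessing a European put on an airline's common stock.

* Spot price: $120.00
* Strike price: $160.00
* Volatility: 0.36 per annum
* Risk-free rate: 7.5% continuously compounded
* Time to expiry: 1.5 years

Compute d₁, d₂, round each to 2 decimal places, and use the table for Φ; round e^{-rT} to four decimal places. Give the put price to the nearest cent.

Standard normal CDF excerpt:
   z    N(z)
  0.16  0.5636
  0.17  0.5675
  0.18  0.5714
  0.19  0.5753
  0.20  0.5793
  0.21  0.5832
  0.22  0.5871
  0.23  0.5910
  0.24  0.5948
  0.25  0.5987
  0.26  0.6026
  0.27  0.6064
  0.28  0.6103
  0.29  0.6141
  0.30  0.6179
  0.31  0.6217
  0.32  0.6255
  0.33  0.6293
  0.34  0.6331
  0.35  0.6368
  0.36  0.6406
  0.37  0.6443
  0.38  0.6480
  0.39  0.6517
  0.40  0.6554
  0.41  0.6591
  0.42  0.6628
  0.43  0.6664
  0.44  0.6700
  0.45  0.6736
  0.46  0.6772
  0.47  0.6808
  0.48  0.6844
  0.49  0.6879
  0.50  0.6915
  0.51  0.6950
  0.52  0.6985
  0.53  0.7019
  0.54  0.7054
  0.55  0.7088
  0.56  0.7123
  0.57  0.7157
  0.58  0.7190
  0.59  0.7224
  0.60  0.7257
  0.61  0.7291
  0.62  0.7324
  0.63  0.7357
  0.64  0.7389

$36.15

σ√T = 0.36·√1.5 = 0.4409
d₁ = [ln(120/160) + (0.075 + ½·0.36²)·1.5] / (σ√T) = (-0.2877 + 0.2097) / 0.4409 = -0.1769 which rounds to -0.18
d₂ = -0.1769 − 0.4409 = -0.6178 which rounds to -0.62
e^(−rT) = e^(−0.075·1.5) = 0.8936
N(−d₂) = N(0.62) = 0.7324;  N(−d₁) = N(0.18) = 0.5714
P = 160·0.8936·0.7324 − 120·0.5714 = 104.7156 − 68.5680 = 36.1476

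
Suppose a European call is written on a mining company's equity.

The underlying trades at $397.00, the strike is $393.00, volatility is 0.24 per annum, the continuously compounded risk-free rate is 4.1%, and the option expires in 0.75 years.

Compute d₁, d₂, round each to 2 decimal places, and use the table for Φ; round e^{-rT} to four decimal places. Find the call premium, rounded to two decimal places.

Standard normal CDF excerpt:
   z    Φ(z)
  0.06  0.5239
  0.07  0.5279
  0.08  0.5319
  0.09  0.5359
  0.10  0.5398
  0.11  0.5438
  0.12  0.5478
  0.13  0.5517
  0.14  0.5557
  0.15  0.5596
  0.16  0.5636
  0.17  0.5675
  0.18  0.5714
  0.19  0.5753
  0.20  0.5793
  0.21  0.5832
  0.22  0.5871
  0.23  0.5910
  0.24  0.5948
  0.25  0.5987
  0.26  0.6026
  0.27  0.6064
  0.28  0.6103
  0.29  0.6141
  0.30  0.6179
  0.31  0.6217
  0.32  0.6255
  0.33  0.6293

$41.08

σ√T = 0.24 × 0.8660 = 0.2078
d₁ = [ln(397/393) + (0.041 + 0.24²/2)·0.75] / 0.2078 = [0.0101 + 0.0524] / 0.2078 = 0.3006 ⇒ 0.30
d₂ = d₁ − σ√T = 0.3006 − 0.2078 = 0.0927 ⇒ 0.09
e^(−rT) = e^(−0.041·0.75) = 0.9697
N(d₁) = N(0.30) = 0.6179;  N(d₂) = N(0.09) = 0.5359
C = 397·0.6179 − 393·0.9697·0.5359 = 245.3063 − 204.2273 = 41.0790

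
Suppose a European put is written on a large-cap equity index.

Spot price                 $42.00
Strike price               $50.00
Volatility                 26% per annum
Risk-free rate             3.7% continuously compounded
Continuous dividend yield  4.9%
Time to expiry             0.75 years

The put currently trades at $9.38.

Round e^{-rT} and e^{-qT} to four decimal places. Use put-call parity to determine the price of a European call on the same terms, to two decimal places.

exp(−qT) = exp(−0.049·0.75) = 0.9639;  exp(−rT) = exp(−0.037·0.75) = 0.9726
Put-call parity: C − P = S·e^(−qT) − K·e^(−rT) = 42·0.9639 − 50·0.9726 = 40.4838 − 48.6300 = -8.1462
C = P + (C − P) = 9.38 + (-8.1462) = 1.2338

$1.23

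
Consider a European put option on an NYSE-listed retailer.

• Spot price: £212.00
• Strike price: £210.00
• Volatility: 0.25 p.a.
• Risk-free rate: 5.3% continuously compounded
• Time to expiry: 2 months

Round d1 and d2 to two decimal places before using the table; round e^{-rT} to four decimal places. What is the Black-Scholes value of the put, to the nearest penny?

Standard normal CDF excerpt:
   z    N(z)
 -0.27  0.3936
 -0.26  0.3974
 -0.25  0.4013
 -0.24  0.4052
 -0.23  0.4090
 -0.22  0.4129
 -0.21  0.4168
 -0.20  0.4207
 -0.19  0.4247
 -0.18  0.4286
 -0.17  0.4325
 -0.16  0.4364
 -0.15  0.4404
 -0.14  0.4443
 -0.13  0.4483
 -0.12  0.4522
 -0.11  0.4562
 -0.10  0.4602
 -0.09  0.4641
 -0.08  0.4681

£6.61

σ√T = 0.25·√0.1667 = 0.1021
ln(S/K) + (r + σ²/2)T = ln(212/210) + (0.053 + 0.25²/2)·0.1667 = 0.0095 + 0.0140 = 0.0235
d₁ = 0.0235 / 0.1021 = 0.2305 ≈ 0.23
d₂ = d₁ − σ√T = 0.2305 − 0.1021 = 0.1284 ≈ 0.13
e^(−rT) = e^(−0.053·0.1667) = 0.9912
N(−d₂) = N(-0.13) = 0.4483;  N(−d₁) = N(-0.23) = 0.4090
P = 210·0.9912·0.4483 − 212·0.4090 = 93.3145 − 86.7080 = 6.6065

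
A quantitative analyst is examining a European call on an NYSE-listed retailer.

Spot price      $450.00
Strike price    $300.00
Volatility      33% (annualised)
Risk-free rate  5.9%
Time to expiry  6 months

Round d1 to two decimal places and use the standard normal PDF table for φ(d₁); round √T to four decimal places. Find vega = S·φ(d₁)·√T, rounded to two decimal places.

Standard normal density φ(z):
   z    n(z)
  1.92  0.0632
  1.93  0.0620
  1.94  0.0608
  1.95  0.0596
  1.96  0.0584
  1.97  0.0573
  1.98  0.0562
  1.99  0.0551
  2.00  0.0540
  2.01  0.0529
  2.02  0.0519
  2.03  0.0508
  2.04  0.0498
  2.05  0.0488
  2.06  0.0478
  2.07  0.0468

17.88

σ√T = 0.33 × 0.7071 = 0.2333
d₁ = [ln(450/300) + (0.059 + 0.33²/2)·0.5] / 0.2333 = [0.4055 + 0.0567] / 0.2333 = 1.9807 which rounds to 1.98
√T = √0.5 = 0.7071
φ(d₁) = φ(1.98) = 0.0562
vega = S·φ(d₁)·√T = 450·0.0562·0.7071 = 17.8826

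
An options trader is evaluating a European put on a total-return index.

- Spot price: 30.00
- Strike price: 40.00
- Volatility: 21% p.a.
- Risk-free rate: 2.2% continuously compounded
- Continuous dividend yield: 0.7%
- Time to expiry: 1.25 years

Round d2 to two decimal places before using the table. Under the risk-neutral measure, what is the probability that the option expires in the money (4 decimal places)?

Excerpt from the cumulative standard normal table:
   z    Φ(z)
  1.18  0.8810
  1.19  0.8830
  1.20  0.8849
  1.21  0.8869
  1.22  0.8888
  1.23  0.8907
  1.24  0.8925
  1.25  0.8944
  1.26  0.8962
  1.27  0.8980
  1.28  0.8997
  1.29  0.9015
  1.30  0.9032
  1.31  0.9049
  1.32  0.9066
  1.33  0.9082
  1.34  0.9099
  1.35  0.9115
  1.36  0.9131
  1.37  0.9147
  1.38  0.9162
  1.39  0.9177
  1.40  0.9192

σ√T = 0.21·√1.25 = 0.2348
d₁ = [ln(30/40) + (0.022 − 0.007 + 0.21²/2)·1.25] / 0.2348 = [-0.2877 + 0.0463] / 0.2348 = -1.0280 which rounds to -1.03
d₂ = d₁ − σ√T = -1.0280 − 0.2348 = -1.2628 which rounds to -1.26
Pr(exercise) under Q = N(−d₂) = N(1.26) = 0.8962

0.8962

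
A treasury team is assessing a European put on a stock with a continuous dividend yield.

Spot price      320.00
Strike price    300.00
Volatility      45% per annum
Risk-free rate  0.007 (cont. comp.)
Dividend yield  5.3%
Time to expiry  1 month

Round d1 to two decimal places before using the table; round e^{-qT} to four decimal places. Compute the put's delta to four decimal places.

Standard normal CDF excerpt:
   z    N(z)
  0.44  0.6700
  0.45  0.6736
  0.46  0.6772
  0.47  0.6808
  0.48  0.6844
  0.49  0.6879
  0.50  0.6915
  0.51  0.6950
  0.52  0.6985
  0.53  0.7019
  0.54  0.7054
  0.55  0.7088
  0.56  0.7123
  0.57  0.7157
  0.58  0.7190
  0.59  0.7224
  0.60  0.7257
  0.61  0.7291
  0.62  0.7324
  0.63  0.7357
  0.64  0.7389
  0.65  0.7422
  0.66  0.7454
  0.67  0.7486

-0.2968

T = 0.08333;  σ√T = 0.1299
d₁ = [ln(320/300) + (0.007 − 0.053 + 0.45²/2)·0.08333] / 0.1299 = [0.0645 + 0.0046] / 0.1299 = 0.5323 ≈ 0.53
N(d₁) = N(0.53) = 0.7019
Δ_put = exp(−qT)·(N(d₁) − 1) = 0.9956·(0.7019 − 1) = -0.2968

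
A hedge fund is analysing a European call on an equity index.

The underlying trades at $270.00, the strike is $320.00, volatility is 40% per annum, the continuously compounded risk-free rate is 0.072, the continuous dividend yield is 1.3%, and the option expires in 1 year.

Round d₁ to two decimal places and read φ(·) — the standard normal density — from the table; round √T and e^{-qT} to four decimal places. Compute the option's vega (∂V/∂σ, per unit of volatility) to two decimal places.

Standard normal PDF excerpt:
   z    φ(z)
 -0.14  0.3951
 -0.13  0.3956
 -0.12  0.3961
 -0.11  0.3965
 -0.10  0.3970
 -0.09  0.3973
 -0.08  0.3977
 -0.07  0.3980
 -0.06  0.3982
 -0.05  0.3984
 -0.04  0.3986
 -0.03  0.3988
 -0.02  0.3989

105.99

σ√T = 0.4·√1 = 0.4000
d₁ = [ln(270/320) + (0.072 − 0.013 + ½·0.4²)·1] / (σ√T) = (-0.1699 + 0.1390) / 0.4000 = -0.0772 ≈ -0.08
√T = √1 = 1.0000
φ(d₁) = φ(-0.08) = 0.3977
exp(−qT) = exp(−0.013·1) = 0.9871
vega = S·exp(−qT)·φ(d₁)·√T = 270·0.9871·0.3977·1.0000 = 105.9938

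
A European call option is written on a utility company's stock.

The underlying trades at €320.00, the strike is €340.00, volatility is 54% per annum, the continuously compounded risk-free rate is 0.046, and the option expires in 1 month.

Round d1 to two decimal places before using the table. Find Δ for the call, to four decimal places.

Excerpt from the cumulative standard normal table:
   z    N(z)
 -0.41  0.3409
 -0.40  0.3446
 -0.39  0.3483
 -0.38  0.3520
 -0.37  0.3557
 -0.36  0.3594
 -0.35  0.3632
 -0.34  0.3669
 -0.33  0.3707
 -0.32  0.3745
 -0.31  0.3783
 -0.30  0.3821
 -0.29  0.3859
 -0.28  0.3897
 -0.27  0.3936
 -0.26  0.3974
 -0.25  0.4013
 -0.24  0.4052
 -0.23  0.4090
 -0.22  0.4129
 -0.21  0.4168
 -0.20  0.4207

T = 0.08333;  σ√T = 0.1559
d₁ = [ln(320/340) + (0.046 + 0.54²/2)·0.08333] / 0.1559 = [-0.0606 + 0.0160] / 0.1559 = -0.2864 which rounds to -0.29
N(d₁) = N(-0.29) = 0.3859
Δ_call = N(d₁) = 0.3859

0.3859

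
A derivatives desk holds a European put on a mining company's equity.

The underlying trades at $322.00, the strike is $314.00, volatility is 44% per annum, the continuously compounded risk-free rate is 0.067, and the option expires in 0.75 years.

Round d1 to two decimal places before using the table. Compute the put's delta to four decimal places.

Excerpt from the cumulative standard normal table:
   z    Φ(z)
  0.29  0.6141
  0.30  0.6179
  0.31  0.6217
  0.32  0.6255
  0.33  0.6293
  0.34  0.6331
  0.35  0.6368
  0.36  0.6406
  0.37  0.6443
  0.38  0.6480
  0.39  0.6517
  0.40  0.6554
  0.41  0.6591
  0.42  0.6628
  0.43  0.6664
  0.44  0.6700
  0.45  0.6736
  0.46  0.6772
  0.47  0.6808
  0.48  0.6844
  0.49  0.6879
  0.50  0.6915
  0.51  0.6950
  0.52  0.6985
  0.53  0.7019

-0.3483

T = 0.75;  σ√T = 0.3811
d₁ = [ln(322/314) + (0.067 + ½·0.44²)·0.75] / (σ√T) = (0.0252 + 0.1229) / 0.3811 = 0.3884 ≈ 0.39
N(d₁) = N(0.39) = 0.6517
Δ_put = N(d₁) − 1 = 0.6517 − 1 = -0.3483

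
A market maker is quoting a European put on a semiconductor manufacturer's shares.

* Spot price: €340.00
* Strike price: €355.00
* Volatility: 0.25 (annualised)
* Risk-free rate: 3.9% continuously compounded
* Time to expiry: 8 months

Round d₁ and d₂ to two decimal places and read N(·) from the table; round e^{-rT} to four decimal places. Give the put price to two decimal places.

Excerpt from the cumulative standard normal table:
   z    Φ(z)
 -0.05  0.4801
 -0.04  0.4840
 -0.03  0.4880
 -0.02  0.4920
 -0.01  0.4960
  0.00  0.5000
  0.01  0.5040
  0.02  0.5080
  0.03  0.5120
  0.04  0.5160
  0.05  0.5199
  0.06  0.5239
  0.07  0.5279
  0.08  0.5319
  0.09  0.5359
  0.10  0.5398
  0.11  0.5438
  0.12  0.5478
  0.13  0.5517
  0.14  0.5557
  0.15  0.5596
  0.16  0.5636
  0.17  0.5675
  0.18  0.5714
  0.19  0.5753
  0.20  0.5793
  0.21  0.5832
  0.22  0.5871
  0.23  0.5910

σ√T = 0.25·√0.6667 = 0.2041
d₁ = [ln(340/355) + (0.039 + 0.25²/2)·0.6667] / 0.2041 = [-0.0432 + 0.0468] / 0.2041 = 0.0179 which rounds to 0.02
d₂ = d₁ − σ√T = 0.0179 − 0.2041 = -0.1862 which rounds to -0.19
exp(−rT) = exp(−0.039·0.6667) = 0.9743
P = 355·0.9743·N(0.19) − 340·N(-0.02) = 355·0.9743·0.5753 − 340·0.4920 = 198.9828 − 167.2800 = 31.7028

€31.70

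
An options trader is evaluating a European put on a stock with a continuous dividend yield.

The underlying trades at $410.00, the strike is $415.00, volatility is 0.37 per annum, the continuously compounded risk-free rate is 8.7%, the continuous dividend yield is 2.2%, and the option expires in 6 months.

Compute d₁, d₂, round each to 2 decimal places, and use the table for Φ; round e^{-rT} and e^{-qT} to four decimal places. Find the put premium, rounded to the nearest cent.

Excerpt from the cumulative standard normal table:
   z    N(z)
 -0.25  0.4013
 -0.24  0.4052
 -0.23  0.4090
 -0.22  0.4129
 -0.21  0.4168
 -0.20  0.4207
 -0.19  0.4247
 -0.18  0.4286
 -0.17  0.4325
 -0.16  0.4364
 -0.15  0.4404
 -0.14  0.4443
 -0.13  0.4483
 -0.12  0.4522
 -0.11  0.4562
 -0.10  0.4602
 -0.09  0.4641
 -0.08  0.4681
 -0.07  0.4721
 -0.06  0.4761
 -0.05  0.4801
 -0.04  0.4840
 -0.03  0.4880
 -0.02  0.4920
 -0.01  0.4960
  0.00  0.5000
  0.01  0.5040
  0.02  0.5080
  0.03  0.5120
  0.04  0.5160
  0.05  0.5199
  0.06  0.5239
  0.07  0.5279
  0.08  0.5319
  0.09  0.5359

$37.54

σ√T = 0.37·√0.5 = 0.2616
d₁ = [ln(410/415) + (0.087 − 0.022 + 0.37²/2)·0.5] / 0.2616 = [-0.0121 + 0.0667] / 0.2616 = 0.2087 ≈ 0.21
d₂ = d₁ − σ√T = 0.2087 − 0.2616 = -0.0529 ≈ -0.05
e^(−qT) = e^(−0.022·0.5) = 0.9891;  e^(−rT) = e^(−0.087·0.5) = 0.9574
N(−d₂) = N(0.05) = 0.5199;  N(−d₁) = N(-0.21) = 0.4168
P = 415·0.9574·0.5199 − 410·0.9891·0.4168 = 206.5672 − 169.0253 = 37.5419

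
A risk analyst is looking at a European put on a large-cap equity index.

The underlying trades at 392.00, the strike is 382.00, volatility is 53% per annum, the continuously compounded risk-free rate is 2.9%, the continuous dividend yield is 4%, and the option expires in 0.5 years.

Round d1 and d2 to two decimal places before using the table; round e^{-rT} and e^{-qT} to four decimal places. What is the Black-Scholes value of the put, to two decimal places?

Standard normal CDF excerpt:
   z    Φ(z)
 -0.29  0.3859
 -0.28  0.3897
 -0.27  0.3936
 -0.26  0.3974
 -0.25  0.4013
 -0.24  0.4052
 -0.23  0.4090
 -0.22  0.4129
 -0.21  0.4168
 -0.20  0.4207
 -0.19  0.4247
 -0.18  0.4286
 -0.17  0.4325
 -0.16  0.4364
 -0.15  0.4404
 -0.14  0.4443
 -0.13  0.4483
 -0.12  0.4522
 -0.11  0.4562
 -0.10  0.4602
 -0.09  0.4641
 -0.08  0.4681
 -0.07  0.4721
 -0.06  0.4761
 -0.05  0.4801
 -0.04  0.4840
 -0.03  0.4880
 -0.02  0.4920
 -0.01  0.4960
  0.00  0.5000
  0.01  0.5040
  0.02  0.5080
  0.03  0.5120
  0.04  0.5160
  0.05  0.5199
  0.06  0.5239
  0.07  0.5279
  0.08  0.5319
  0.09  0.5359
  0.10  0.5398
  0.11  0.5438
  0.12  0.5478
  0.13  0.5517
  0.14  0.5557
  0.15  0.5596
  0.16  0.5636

52.02

σ√T = 0.53 × 0.7071 = 0.3748
d₁ = [ln(392/382) + (0.029 − 0.04 + ½·0.53²)·0.5] / (σ√T) = (0.0258 + 0.0647) / 0.3748 = 0.2417 which rounds to 0.24
d₂ = 0.2417 − 0.3748 = -0.1331 which rounds to -0.13
exp(−qT) = exp(−0.04·0.5) = 0.9802;  exp(−rT) = exp(−0.029·0.5) = 0.9856
N(−d₂) = N(0.13) = 0.5517;  N(−d₁) = N(-0.24) = 0.4052
P = 382·0.9856·0.5517 − 392·0.9802·0.4052 = 207.7146 − 155.6934 = 52.0212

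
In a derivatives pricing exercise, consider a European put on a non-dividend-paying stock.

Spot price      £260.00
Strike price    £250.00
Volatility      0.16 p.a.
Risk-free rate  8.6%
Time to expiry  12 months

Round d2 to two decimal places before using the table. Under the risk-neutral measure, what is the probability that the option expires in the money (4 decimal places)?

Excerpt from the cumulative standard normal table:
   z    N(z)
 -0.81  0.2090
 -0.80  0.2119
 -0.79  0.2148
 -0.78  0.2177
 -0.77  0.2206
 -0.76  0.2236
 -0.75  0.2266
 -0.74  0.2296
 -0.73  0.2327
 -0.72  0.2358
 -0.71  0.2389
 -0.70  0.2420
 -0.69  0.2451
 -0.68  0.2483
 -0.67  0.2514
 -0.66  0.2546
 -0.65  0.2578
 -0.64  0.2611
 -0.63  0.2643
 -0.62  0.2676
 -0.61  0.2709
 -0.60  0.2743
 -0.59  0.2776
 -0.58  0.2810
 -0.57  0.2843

0.2420

T = 1;  σ√T = 0.1600
d₁ = [ln(260/250) + (0.086 + 0.16²/2)·1] / 0.1600 = [0.0392 + 0.0988] / 0.1600 = 0.8626 ⇒ 0.86
d₂ = d₁ − σ√T = 0.8626 − 0.1600 = 0.7026 ⇒ 0.70
Risk-neutral Pr[S_T < K] = N(−d₂) = N(-0.70) = 0.2420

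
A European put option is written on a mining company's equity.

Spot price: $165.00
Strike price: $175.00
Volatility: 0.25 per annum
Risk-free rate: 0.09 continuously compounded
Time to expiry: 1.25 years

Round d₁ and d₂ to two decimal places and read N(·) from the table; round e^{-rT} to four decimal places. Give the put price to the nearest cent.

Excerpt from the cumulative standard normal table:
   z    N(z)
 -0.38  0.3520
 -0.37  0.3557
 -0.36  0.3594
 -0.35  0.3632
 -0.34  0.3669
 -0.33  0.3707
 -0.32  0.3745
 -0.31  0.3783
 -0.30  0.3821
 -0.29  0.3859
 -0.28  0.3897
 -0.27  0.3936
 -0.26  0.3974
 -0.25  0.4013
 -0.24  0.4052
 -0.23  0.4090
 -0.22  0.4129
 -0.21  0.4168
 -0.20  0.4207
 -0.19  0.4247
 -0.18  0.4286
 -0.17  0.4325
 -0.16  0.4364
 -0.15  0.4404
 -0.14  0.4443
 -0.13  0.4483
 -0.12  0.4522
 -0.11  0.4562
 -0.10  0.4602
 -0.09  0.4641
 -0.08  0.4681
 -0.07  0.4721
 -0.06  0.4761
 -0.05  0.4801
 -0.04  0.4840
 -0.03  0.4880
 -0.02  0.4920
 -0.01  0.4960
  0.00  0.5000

σ√T = 0.25·√1.25 = 0.2795
d₁ = [ln(165/175) + (0.09 + 0.25²/2)·1.25] / 0.2795 = [-0.0588 + 0.1516] / 0.2795 = 0.3317 ≈ 0.33
d₂ = d₁ − σ√T = 0.3317 − 0.2795 = 0.0522 ≈ 0.05
e^(−rT) = e^(−0.09·1.25) = 0.8936
N(−d₂) = N(-0.05) = 0.4801;  N(−d₁) = N(-0.33) = 0.3707
P = 175·0.8936·0.4801 − 165·0.3707 = 75.0780 − 61.1655 = 13.9125

$13.91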